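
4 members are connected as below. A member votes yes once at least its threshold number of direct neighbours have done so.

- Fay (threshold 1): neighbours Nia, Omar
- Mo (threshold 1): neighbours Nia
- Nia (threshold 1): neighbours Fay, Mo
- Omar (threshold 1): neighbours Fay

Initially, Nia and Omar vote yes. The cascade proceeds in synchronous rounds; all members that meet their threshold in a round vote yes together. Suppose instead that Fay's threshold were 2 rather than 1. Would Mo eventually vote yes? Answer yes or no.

yes

With Fay's threshold at 2:
Round 1 — Nia, Omar vote yes (initial).
Round 2 — checking thresholds:
  Fay: 2 of 2 neighbours ≥ 2, votes yes.
  Mo: 1 of 1 neighbours ≥ 1, votes yes.
Round 3 — no new yes votes; cascade stops.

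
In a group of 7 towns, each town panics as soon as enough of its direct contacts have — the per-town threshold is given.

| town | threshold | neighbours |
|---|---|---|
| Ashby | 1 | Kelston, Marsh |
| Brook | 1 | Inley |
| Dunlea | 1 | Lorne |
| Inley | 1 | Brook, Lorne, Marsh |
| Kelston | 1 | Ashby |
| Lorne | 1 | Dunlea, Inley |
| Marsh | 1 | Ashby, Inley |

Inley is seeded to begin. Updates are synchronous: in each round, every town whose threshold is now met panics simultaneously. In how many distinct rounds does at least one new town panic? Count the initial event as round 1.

Round 1 — Inley panics (initial).
Round 2 — checking thresholds:
  Brook: 1 of 1 neighbours ≥ 1, panics.
  Lorne: 1 of 2 neighbours ≥ 1, panics.
  Marsh: 1 of 2 neighbours ≥ 1, panics.
Round 3 — checking thresholds:
  Ashby: 1 of 2 neighbours ≥ 1, panics.
  Dunlea: 1 of 1 neighbours ≥ 1, panics.
Round 4 — checking thresholds:
  Kelston: 1 of 1 neighbours ≥ 1, panics.
Round 5 — no new panics; cascade stops.

4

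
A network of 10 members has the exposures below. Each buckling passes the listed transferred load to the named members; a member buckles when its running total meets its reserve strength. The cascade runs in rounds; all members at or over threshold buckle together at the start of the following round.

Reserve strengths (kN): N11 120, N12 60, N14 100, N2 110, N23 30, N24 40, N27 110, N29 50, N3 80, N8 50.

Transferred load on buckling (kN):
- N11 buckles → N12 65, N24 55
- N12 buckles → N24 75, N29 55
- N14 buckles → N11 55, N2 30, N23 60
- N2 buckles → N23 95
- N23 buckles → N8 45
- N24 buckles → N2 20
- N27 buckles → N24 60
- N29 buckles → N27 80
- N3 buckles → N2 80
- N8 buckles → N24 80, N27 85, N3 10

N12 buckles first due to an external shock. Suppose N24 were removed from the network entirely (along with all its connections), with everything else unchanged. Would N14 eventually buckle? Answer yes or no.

no

With N24 removed:
Round 1 — N12 buckles (initial).
  N29: +55 → 55 ≥ 50
Round 2 — N29 buckles.
  N27: +80 → 80 < 110
No further bucklings.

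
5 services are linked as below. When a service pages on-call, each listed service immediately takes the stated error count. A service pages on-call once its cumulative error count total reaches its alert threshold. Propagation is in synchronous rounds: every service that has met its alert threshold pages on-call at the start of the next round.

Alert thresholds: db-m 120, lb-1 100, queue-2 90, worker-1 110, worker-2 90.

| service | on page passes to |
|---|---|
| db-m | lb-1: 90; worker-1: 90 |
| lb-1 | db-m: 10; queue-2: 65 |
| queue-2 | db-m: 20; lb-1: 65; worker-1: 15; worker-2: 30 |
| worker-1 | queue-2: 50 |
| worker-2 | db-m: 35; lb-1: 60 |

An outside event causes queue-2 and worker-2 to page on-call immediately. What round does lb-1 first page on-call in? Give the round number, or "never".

Round 1 — queue-2, worker-2 page on-call (initial).
  db-m: +20+35 → 55 < 120
  lb-1: +65+60 → 125 ≥ 100
  worker-1: +15 → 15 < 110
Round 2 — lb-1 pages on-call.
  db-m: +10 → 65 < 120
No further pages.

2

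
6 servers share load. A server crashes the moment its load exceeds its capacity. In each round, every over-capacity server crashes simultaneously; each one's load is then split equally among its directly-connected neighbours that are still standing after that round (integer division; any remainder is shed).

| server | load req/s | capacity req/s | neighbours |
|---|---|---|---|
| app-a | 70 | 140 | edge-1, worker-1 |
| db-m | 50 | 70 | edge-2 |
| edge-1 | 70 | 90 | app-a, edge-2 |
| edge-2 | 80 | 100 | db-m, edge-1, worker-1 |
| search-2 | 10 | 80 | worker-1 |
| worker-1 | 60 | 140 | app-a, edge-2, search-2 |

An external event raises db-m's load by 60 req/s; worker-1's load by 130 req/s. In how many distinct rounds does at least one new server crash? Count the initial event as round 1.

Round 1 — db-m at 110 > 70; worker-1 at 190 > 140. db-m, worker-1 crash.
  db-m sheds 110 req/s to edge-2: 110 each.
    edge-2: 80+110 = 190 > 100
  worker-1 sheds 190 req/s to app-a, edge-2, search-2: 63 each (1 lost).
    app-a: 70+63 = 133 ≤ 140
    edge-2: 190+63 = 253 > 100
    search-2: 10+63 = 73 ≤ 80
Round 2 — edge-2 crashes.
  edge-2 sheds 253 req/s to edge-1: 253 each.
    edge-1: 70+253 = 323 > 90
Round 3 — edge-1 crashes.
  edge-1 sheds 323 req/s to app-a: 323 each.
    app-a: 133+323 = 456 > 140
Round 4 — app-a crashes.
  app-a sheds 456 req/s: no online neighbours, lost.
No further crashes.

4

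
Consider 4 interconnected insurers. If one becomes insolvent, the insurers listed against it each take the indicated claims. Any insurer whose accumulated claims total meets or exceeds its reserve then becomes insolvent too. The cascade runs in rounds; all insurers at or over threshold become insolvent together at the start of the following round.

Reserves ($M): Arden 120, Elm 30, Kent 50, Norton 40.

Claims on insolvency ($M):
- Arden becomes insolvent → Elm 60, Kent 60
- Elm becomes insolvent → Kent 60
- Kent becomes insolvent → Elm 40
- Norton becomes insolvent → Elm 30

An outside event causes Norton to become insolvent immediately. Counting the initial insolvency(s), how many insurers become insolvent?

3

Round 1 — Norton becomes insolvent (initial).
  Elm: +30 → 30 ≥ 30
Round 2 — Elm becomes insolvent.
  Kent: +60 → 60 ≥ 50
Round 3 — Kent becomes insolvent.
No further insolvencies.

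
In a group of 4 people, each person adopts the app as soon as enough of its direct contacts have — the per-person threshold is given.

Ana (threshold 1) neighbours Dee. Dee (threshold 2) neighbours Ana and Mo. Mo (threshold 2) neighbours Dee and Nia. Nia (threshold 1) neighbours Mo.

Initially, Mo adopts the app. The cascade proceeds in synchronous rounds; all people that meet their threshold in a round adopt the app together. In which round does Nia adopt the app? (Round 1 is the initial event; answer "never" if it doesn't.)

2

Round 1 — Mo adopts the app (initial).
Round 2 — checking thresholds:
  Dee: 1 of 2 neighbours < 2, not yet.
  Nia: 1 of 1 neighbours ≥ 1, adopts the app.
Round 3 — no new adoptions; cascade stops.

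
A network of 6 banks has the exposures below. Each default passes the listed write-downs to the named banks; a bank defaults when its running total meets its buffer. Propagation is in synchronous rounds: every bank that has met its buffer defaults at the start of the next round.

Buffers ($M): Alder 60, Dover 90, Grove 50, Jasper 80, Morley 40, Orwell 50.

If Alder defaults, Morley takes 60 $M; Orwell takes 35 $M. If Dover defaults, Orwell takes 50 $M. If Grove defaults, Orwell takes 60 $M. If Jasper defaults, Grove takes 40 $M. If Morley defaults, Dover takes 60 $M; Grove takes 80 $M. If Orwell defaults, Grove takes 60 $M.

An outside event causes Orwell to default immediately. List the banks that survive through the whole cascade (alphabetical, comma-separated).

Alder, Dover, Jasper, Morley

Round 1 — Orwell defaults (initial).
  Grove: +60 → 60 ≥ 50
Round 2 — Grove defaults.
No further defaults.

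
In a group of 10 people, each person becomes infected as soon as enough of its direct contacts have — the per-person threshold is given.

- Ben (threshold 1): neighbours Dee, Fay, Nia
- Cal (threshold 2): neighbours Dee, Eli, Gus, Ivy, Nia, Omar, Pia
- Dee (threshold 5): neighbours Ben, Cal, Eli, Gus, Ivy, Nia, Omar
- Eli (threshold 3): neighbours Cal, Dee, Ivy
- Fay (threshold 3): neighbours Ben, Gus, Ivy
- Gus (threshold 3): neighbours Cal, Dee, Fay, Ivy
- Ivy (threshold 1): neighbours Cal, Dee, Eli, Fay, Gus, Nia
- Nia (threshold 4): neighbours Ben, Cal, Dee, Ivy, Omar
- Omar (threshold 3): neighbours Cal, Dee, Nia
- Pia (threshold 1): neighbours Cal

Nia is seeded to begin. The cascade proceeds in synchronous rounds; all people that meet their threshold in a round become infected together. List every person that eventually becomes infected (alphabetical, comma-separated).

Ben, Cal, Ivy, Nia, Pia

Round 1 — Nia becomes infected (initial).
Round 2 — checking thresholds:
  Ben: 1 of 3 neighbours ≥ 1, becomes infected.
  Cal: 1 of 7 neighbours < 2, not yet.
  Dee: 1 of 7 neighbours < 5, not yet.
  Ivy: 1 of 6 neighbours ≥ 1, becomes infected.
  Omar: 1 of 3 neighbours < 3, not yet.
Round 3 — checking thresholds:
  Cal: 2 of 7 neighbours ≥ 2, becomes infected.
  Dee: 3 of 7 neighbours < 5, not yet.
  Eli: 1 of 3 neighbours < 3, not yet.
  Fay: 2 of 3 neighbours < 3, not yet.
  Gus: 1 of 4 neighbours < 3, not yet.
  Omar: 1 of 3 neighbours < 3, not yet.
Round 4 — checking thresholds:
  Dee: 4 of 7 neighbours < 5, not yet.
  Eli: 2 of 3 neighbours < 3, not yet.
  Fay: 2 of 3 neighbours < 3, not yet.
  Gus: 2 of 4 neighbours < 3, not yet.
  Omar: 2 of 3 neighbours < 3, not yet.
  Pia: 1 of 1 neighbours ≥ 1, becomes infected.
Round 5 — no new infections; cascade stops.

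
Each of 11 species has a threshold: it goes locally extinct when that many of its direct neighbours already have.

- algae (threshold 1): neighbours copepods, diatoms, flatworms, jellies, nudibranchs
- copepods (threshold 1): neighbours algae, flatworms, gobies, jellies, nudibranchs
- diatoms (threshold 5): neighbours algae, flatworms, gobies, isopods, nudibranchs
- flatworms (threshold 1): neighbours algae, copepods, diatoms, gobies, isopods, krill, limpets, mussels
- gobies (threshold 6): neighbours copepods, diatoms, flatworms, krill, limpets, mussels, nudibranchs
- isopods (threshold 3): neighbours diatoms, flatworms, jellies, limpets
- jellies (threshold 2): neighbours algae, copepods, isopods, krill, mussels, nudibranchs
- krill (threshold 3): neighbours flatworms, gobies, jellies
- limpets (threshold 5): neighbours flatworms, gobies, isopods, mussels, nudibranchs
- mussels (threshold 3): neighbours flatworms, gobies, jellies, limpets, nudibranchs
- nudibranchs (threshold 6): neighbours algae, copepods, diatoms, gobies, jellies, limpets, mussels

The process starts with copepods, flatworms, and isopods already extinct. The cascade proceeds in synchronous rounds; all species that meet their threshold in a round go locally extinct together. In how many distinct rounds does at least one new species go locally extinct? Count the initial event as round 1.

Round 1 — copepods, flatworms, isopods go locally extinct (initial).
Round 2 — checking thresholds:
  algae: 2 of 5 neighbours ≥ 1, goes locally extinct.
  diatoms: 2 of 5 neighbours < 5, holds.
  gobies: 2 of 7 neighbours < 6, holds.
  jellies: 2 of 6 neighbours ≥ 2, goes locally extinct.
  krill: 1 of 3 neighbours < 3, holds.
  limpets: 2 of 5 neighbours < 5, holds.
  mussels: 1 of 5 neighbours < 3, holds.
  nudibranchs: 1 of 7 neighbours < 6, holds.
Round 3 — no new extinctions; cascade stops.

2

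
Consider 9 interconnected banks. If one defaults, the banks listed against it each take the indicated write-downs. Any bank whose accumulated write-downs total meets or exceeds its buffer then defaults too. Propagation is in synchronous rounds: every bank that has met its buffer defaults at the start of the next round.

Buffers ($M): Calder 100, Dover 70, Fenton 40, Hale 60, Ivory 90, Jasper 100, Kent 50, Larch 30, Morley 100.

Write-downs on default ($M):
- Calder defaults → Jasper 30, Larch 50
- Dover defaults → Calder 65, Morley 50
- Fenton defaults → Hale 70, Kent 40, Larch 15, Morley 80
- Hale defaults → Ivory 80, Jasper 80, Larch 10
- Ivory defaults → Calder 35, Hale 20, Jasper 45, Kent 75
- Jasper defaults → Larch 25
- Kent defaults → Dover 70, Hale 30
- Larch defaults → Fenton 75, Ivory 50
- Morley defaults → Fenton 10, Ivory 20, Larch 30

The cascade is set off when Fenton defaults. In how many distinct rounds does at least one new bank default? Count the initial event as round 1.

Round 1 — Fenton defaults (initial).
  Hale: +70 → 70 ≥ 60
  Kent: +40 → 40 < 50
  Larch: +15 → 15 < 30
  Morley: +80 → 80 < 100
Round 2 — Hale defaults.
  Ivory: +80 → 80 < 90
  Jasper: +80 → 80 < 100
  Larch: +10 → 25 < 30
No further defaults.

2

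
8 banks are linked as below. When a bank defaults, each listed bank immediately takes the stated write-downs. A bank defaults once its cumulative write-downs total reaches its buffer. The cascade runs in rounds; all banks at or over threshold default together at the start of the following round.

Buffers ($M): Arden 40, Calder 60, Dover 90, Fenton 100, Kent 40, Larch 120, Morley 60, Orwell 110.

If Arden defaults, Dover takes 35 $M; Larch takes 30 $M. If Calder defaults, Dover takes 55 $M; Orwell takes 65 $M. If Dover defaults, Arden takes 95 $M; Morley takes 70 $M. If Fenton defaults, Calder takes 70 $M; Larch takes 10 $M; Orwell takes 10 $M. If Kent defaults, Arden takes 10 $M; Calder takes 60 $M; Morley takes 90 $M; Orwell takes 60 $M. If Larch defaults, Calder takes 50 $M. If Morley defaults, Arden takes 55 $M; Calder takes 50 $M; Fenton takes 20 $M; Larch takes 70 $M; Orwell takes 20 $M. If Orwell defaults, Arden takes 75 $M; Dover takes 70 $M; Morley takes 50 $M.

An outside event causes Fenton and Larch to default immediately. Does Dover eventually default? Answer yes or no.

Round 1 — Fenton, Larch default (initial).
  Calder: +70+50 → 120 ≥ 60
  Orwell: +10 → 10 < 110
Round 2 — Calder defaults.
  Dover: +55 → 55 < 90
  Orwell: +65 → 75 < 110
No further defaults.

no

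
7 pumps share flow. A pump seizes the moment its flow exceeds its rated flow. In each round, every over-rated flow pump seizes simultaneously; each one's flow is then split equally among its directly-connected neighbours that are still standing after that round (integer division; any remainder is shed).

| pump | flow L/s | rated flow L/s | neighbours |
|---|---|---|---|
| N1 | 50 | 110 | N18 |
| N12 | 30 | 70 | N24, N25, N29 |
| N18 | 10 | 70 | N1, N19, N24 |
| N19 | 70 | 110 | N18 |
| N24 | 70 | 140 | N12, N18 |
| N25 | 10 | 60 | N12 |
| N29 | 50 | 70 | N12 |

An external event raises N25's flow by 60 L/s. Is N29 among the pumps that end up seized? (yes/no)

yes

Round 1 — N25 at 70 > 60. N25 seizes.
  N25 sheds 70 L/s to N12: 70 each.
    N12: 30+70 = 100 > 70
Round 2 — N12 seizes.
  N12 sheds 100 L/s to N24, N29: 50 each.
    N24: 70+50 = 120 ≤ 140
    N29: 50+50 = 100 > 70
Round 3 — N29 seizes.
  N29 sheds 100 L/s: no online neighbours, lost.
No further seizures.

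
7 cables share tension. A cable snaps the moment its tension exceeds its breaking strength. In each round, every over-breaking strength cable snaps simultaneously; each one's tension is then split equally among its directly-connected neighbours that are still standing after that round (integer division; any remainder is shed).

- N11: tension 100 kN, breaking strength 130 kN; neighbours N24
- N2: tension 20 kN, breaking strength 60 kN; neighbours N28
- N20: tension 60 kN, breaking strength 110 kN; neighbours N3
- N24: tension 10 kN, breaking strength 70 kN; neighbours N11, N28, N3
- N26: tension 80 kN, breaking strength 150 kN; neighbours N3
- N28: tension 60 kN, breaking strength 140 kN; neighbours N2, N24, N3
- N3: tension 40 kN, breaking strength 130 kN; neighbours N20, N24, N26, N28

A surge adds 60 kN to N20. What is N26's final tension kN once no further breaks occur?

133

Round 1 — N20 at 120 > 110. N20 snaps.
  N20 sheds 120 kN to N3: 120 each.
    N3: 40+120 = 160 > 130
Round 2 — N3 snaps.
  N3 sheds 160 kN to N24, N26, N28: 53 each (1 lost).
    N24: 10+53 = 63 ≤ 70
    N26: 80+53 = 133 ≤ 150
    N28: 60+53 = 113 ≤ 140
No further breaks.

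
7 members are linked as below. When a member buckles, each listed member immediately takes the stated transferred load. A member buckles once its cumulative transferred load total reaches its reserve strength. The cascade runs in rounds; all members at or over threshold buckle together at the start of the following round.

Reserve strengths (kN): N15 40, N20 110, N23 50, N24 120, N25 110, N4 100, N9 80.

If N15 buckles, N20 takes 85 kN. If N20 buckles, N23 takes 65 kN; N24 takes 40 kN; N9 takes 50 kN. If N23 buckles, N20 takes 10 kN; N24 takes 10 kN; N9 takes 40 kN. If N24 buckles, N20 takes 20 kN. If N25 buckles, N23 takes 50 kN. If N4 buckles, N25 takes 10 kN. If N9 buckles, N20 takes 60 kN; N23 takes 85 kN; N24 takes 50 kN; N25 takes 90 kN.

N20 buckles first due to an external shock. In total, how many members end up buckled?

Round 1 — N20 buckles (initial).
  N23: +65 → 65 ≥ 50
  N24: +40 → 40 < 120
  N9: +50 → 50 < 80
Round 2 — N23 buckles.
  N24: +10 → 50 < 120
  N9: +40 → 90 ≥ 80
Round 3 — N9 buckles.
  N24: +50 → 100 < 120
  N25: +90 → 90 < 110
No further bucklings.

3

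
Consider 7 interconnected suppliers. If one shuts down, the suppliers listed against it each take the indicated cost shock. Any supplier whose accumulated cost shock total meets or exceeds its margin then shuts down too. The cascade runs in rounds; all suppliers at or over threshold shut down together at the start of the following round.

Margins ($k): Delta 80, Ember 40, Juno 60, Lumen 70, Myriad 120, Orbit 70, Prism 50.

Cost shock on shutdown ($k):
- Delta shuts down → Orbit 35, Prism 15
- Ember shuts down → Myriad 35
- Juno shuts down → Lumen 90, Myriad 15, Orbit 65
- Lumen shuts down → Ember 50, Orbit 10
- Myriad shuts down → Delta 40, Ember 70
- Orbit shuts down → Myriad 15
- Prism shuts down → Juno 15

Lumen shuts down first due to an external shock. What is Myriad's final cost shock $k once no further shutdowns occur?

35

Round 1 — Lumen shuts down (initial).
  Ember: +50 → 50 ≥ 40
  Orbit: +10 → 10 < 70
Round 2 — Ember shuts down.
  Myriad: +35 → 35 < 120
No further shutdowns.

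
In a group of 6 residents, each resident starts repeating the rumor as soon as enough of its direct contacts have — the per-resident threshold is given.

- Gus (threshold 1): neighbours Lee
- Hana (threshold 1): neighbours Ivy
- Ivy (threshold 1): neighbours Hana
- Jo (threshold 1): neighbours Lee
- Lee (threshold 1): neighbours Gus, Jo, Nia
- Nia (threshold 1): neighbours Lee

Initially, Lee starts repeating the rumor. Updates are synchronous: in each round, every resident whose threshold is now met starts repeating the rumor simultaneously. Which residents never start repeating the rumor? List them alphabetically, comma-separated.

Round 1 — Lee starts repeating the rumor (initial).
Round 2 — checking thresholds:
  Gus: 1 of 1 neighbours ≥ 1, starts repeating the rumor.
  Jo: 1 of 1 neighbours ≥ 1, starts repeating the rumor.
  Nia: 1 of 1 neighbours ≥ 1, starts repeating the rumor.
Round 3 — no new spreads; cascade stops.

Hana, Ivy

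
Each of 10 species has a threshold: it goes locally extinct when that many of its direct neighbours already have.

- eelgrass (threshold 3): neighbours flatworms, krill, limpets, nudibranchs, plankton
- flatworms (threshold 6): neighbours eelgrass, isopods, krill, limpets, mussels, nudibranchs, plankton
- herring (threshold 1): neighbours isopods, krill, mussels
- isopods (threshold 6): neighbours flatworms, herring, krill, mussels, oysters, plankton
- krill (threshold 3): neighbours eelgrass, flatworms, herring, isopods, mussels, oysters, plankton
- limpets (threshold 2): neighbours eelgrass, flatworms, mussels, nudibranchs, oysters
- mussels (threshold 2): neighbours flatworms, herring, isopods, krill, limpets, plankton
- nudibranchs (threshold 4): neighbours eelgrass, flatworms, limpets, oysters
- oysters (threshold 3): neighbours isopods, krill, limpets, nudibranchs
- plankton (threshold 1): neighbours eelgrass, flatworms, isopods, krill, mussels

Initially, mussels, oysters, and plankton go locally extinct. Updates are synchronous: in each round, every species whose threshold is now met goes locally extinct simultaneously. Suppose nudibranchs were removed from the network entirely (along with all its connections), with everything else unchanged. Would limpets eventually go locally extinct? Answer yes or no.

With nudibranchs removed:
Round 1 — mussels, oysters, plankton go locally extinct (initial).
Round 2 — checking thresholds:
  eelgrass: 1 of 4 neighbours < 3, not yet.
  flatworms: 2 of 6 neighbours < 6, not yet.
  herring: 1 of 3 neighbours ≥ 1, goes locally extinct.
  isopods: 3 of 6 neighbours < 6, not yet.
  krill: 3 of 7 neighbours ≥ 3, goes locally extinct.
  limpets: 2 of 4 neighbours ≥ 2, goes locally extinct.
Round 3 — checking thresholds:
  eelgrass: 3 of 4 neighbours ≥ 3, goes locally extinct.
  flatworms: 4 of 6 neighbours < 6, not yet.
  isopods: 5 of 6 neighbours < 6, not yet.
Round 4 — no new extinctions; cascade stops.

yes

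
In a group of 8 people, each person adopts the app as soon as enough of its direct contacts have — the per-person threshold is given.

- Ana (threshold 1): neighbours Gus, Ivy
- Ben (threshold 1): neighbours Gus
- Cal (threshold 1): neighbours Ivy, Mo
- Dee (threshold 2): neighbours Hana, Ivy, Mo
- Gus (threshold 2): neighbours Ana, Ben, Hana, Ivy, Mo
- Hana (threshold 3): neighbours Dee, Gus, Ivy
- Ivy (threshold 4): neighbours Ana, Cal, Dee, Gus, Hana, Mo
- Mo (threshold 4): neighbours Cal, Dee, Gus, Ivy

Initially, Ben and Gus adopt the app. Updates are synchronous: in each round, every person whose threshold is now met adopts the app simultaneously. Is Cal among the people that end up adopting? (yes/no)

no

Round 1 — Ben, Gus adopt the app (initial).
Round 2 — checking thresholds:
  Ana: 1 of 2 neighbours ≥ 1, adopts the app.
  Hana: 1 of 3 neighbours < 3, holds.
  Ivy: 1 of 6 neighbours < 4, holds.
  Mo: 1 of 4 neighbours < 4, holds.
Round 3 — no new adoptions; cascade stops.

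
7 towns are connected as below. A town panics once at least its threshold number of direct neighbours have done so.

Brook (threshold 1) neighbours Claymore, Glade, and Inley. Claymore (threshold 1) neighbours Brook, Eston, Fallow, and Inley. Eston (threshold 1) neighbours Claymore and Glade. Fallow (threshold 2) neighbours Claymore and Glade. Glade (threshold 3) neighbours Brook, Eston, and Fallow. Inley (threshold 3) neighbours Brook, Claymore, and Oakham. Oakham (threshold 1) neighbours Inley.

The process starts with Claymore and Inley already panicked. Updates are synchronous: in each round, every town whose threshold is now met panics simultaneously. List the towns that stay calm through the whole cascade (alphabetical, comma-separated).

Round 1 — Claymore, Inley panic (initial).
Round 2 — checking thresholds:
  Brook: 2 of 3 neighbours ≥ 1, panics.
  Eston: 1 of 2 neighbours ≥ 1, panics.
  Fallow: 1 of 2 neighbours < 2, holds.
  Oakham: 1 of 1 neighbours ≥ 1, panics.
Round 3 — no new panics; cascade stops.

Fallow, Glade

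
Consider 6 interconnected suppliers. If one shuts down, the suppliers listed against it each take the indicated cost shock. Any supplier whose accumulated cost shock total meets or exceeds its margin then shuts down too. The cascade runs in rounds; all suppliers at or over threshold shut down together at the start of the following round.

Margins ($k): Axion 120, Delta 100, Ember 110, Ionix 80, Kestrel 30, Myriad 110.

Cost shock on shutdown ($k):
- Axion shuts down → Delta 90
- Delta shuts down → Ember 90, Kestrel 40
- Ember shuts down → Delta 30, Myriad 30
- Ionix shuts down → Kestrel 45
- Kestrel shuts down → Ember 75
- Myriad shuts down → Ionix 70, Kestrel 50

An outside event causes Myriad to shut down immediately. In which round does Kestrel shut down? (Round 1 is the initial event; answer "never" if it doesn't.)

2

Round 1 — Myriad shuts down (initial).
  Ionix: +70 → 70 < 80
  Kestrel: +50 → 50 ≥ 30
Round 2 — Kestrel shuts down.
  Ember: +75 → 75 < 110
No further shutdowns.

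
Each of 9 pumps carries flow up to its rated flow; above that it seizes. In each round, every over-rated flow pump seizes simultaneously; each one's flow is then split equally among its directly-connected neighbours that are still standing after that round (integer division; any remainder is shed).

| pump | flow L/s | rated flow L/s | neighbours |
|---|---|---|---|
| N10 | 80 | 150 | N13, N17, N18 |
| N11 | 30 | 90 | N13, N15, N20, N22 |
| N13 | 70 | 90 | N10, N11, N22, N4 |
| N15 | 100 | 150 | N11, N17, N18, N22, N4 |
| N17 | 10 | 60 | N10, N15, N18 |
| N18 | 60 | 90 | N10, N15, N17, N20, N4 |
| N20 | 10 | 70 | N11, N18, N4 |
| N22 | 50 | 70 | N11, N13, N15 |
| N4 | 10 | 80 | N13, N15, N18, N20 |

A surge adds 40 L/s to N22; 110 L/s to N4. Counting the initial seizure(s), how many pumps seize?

Round 1 — N22 at 90 > 70; N4 at 120 > 80. N22, N4 seize.
  N22 sheds 90 L/s to N11, N13, N15: 30 each.
    N11: 30+30 = 60 ≤ 90
    N13: 70+30 = 100 > 90
    N15: 100+30 = 130 ≤ 150
  N4 sheds 120 L/s to N13, N15, N18, N20: 30 each.
    N13: 100+30 = 130 > 90
    N15: 130+30 = 160 > 150
    N18: 60+30 = 90 ≤ 90
    N20: 10+30 = 40 ≤ 70
Round 2 — N13, N15 seize.
  N13 sheds 130 L/s to N10, N11: 65 each.
    N10: 80+65 = 145 ≤ 150
    N11: 60+65 = 125 > 90
  N15 sheds 160 L/s to N11, N17, N18: 53 each (1 lost).
    N11: 125+53 = 178 > 90
    N17: 10+53 = 63 > 60
    N18: 90+53 = 143 > 90
Round 3 — N11, N17, N18 seize.
  N11 sheds 178 L/s to N20: 178 each.
    N20: 40+178 = 218 > 70
  N17 sheds 63 L/s to N10: 63 each.
    N10: 145+63 = 208 > 150
  N18 sheds 143 L/s to N10, N20: 71 each (1 lost).
    N10: 208+71 = 279 > 150
    N20: 218+71 = 289 > 70
Round 4 — N10, N20 seize.
  N10 sheds 279 L/s: no online neighbours, lost.
  N20 sheds 289 L/s: no online neighbours, lost.
No further seizures.

9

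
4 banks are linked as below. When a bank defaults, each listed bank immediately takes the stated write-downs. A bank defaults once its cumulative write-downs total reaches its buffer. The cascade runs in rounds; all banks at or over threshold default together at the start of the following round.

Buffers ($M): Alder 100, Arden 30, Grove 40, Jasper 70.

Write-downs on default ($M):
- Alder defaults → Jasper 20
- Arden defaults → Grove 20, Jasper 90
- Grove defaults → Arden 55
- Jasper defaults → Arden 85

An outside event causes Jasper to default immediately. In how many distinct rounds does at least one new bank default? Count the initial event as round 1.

2

Round 1 — Jasper defaults (initial).
  Arden: +85 → 85 ≥ 30
Round 2 — Arden defaults.
  Grove: +20 → 20 < 40
No further defaults.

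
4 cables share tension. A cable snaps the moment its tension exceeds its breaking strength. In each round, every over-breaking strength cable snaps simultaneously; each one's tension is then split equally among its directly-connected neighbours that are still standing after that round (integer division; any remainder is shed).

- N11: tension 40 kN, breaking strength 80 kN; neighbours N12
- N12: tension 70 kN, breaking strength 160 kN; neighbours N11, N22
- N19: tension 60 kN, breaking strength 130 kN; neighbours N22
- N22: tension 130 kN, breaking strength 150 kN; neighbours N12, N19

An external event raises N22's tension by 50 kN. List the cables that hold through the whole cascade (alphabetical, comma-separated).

Round 1 — N22 at 180 > 150. N22 snaps.
  N22 sheds 180 kN to N12, N19: 90 each.
    N12: 70+90 = 160 ≤ 160
    N19: 60+90 = 150 > 130
Round 2 — N19 snaps.
  N19 sheds 150 kN: no online neighbours, lost.
No further breaks.

N11, N12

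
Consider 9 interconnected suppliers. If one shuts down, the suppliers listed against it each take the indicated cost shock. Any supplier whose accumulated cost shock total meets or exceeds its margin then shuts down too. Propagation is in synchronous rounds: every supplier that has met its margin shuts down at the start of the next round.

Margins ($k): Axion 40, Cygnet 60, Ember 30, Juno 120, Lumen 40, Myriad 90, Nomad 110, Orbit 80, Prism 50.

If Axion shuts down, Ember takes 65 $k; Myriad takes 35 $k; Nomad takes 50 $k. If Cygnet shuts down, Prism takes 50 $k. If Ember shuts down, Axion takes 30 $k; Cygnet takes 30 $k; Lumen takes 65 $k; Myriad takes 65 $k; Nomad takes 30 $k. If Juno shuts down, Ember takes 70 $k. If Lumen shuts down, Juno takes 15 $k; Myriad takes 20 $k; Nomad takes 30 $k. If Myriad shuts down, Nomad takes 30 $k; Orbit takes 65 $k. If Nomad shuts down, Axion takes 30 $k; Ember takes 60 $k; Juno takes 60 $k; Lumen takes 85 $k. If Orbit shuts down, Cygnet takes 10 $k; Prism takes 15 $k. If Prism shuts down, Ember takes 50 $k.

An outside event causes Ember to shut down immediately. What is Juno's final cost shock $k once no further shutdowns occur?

Round 1 — Ember shuts down (initial).
  Axion: +30 → 30 < 40
  Cygnet: +30 → 30 < 60
  Lumen: +65 → 65 ≥ 40
  Myriad: +65 → 65 < 90
  Nomad: +30 → 30 < 110
Round 2 — Lumen shuts down.
  Juno: +15 → 15 < 120
  Myriad: +20 → 85 < 90
  Nomad: +30 → 60 < 110
No further shutdowns.

15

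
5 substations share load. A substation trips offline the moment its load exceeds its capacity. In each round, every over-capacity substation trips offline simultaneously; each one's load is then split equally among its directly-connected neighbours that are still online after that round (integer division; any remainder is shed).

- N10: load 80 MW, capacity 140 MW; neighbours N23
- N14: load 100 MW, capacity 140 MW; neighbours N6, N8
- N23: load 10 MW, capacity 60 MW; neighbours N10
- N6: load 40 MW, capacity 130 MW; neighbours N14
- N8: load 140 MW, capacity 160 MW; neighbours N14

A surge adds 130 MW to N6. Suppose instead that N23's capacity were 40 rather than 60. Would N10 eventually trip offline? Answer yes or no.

With N23's capacity at 40:
Round 1 — N6 at 170 > 130. N6 trips offline.
  N6 sheds 170 MW to N14: 170 each.
    N14: 100+170 = 270 > 140
Round 2 — N14 trips offline.
  N14 sheds 270 MW to N8: 270 each.
    N8: 140+270 = 410 > 160
Round 3 — N8 trips offline.
  N8 sheds 410 MW: no online neighbours, lost.
No further trips.

no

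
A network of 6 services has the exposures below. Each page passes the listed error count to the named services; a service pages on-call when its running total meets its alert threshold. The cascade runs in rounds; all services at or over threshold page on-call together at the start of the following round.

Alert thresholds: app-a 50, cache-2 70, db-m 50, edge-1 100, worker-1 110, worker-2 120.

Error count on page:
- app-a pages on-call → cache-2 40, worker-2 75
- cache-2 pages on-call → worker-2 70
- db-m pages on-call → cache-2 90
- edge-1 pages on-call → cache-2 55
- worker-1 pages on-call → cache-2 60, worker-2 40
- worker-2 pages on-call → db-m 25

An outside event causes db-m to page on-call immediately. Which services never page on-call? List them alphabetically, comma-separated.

app-a, edge-1, worker-1, worker-2

Round 1 — db-m pages on-call (initial).
  cache-2: +90 → 90 ≥ 70
Round 2 — cache-2 pages on-call.
  worker-2: +70 → 70 < 120
No further pages.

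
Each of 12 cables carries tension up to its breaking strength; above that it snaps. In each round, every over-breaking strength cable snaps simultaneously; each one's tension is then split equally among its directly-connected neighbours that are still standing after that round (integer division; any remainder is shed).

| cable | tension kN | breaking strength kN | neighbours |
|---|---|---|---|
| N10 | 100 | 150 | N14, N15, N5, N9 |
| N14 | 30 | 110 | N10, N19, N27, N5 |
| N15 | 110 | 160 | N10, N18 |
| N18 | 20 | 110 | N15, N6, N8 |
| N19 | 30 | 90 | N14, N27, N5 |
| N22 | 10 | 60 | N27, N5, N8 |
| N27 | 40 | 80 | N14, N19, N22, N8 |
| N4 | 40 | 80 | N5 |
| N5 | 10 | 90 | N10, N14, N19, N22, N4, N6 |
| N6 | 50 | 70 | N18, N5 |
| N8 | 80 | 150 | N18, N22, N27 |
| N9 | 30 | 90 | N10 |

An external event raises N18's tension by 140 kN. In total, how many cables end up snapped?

Round 1 — N18 at 160 > 110. N18 snaps.
  N18 sheds 160 kN to N15, N6, N8: 53 each (1 lost).
    N15: 110+53 = 163 > 160
    N6: 50+53 = 103 > 70
    N8: 80+53 = 133 ≤ 150
Round 2 — N15, N6 snap.
  N15 sheds 163 kN to N10: 163 each.
    N10: 100+163 = 263 > 150
  N6 sheds 103 kN to N5: 103 each.
    N5: 10+103 = 113 > 90
Round 3 — N10, N5 snap.
  N10 sheds 263 kN to N14, N9: 131 each (1 lost).
    N14: 30+131 = 161 > 110
    N9: 30+131 = 161 > 90
  N5 sheds 113 kN to N14, N19, N22, N4: 28 each (1 lost).
    N14: 161+28 = 189 > 110
    N19: 30+28 = 58 ≤ 90
    N22: 10+28 = 38 ≤ 60
    N4: 40+28 = 68 ≤ 80
Round 4 — N14, N9 snap.
  N14 sheds 189 kN to N19, N27: 94 each (1 lost).
    N19: 58+94 = 152 > 90
    N27: 40+94 = 134 > 80
  N9 sheds 161 kN: no online neighbours, lost.
Round 5 — N19, N27 snap.
  N19 sheds 152 kN: no online neighbours, lost.
  N27 sheds 134 kN to N22, N8: 67 each.
    N22: 38+67 = 105 > 60
    N8: 133+67 = 200 > 150
Round 6 — N22, N8 snap.
  N22 sheds 105 kN: no online neighbours, lost.
  N8 sheds 200 kN: no online neighbours, lost.
No further breaks.

11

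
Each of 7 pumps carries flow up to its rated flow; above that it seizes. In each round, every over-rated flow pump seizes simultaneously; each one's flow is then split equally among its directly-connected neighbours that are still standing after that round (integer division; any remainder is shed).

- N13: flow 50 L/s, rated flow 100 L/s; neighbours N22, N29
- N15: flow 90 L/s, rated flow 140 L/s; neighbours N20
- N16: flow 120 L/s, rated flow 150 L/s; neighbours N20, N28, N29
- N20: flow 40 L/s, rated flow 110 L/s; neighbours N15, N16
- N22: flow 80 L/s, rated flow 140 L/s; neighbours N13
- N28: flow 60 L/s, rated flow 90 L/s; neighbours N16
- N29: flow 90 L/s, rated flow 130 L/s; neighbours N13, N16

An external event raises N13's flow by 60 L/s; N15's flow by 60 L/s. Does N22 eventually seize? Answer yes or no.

Round 1 — N13 at 110 > 100; N15 at 150 > 140. N13, N15 seize.
  N13 sheds 110 L/s to N22, N29: 55 each.
    N22: 80+55 = 135 ≤ 140
    N29: 90+55 = 145 > 130
  N15 sheds 150 L/s to N20: 150 each.
    N20: 40+150 = 190 > 110
Round 2 — N20, N29 seize.
  N20 sheds 190 L/s to N16: 190 each.
    N16: 120+190 = 310 > 150
  N29 sheds 145 L/s to N16: 145 each.
    N16: 310+145 = 455 > 150
Round 3 — N16 seizes.
  N16 sheds 455 L/s to N28: 455 each.
    N28: 60+455 = 515 > 90
Round 4 — N28 seizes.
  N28 sheds 515 L/s: no online neighbours, lost.
No further seizures.

no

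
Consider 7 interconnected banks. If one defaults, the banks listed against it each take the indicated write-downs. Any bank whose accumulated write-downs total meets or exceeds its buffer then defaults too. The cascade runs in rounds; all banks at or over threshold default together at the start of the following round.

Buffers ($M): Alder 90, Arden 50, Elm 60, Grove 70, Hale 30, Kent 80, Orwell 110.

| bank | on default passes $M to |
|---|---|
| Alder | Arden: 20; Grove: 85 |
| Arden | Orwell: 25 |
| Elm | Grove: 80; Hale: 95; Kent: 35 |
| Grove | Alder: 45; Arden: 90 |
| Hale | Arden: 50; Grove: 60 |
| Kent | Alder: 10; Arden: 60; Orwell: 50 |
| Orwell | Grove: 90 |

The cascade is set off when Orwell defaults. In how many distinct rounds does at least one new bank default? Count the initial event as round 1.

3

Round 1 — Orwell defaults (initial).
  Grove: +90 → 90 ≥ 70
Round 2 — Grove defaults.
  Alder: +45 → 45 < 90
  Arden: +90 → 90 ≥ 50
Round 3 — Arden defaults.
No further defaults.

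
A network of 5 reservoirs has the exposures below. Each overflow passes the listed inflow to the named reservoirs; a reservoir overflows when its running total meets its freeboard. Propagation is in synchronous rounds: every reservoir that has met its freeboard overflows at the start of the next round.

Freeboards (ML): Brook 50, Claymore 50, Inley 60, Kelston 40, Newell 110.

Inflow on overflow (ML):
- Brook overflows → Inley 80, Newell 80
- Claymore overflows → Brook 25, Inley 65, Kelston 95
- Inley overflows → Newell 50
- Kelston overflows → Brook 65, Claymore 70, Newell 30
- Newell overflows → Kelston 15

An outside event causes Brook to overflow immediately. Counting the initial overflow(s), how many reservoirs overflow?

3

Round 1 — Brook overflows (initial).
  Inley: +80 → 80 ≥ 60
  Newell: +80 → 80 < 110
Round 2 — Inley overflows.
  Newell: +50 → 130 ≥ 110
Round 3 — Newell overflows.
  Kelston: +15 → 15 < 40
No further overflows.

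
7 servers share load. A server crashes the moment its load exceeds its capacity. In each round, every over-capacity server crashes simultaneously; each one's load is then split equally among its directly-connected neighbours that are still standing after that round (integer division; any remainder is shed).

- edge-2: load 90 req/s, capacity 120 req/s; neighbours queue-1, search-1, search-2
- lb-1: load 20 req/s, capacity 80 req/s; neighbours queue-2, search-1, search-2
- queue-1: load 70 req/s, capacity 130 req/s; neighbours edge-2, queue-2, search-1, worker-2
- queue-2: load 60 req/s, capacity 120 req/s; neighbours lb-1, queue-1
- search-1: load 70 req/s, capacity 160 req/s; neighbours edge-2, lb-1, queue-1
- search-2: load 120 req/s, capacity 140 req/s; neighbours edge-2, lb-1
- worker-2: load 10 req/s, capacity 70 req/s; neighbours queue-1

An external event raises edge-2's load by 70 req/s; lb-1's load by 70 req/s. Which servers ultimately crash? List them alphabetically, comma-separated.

edge-2, lb-1, search-2

Round 1 — edge-2 at 160 > 120; lb-1 at 90 > 80. edge-2, lb-1 crash.
  edge-2 sheds 160 req/s to queue-1, search-1, search-2: 53 each (1 lost).
    queue-1: 70+53 = 123 ≤ 130
    search-1: 70+53 = 123 ≤ 160
    search-2: 120+53 = 173 > 140
  lb-1 sheds 90 req/s to queue-2, search-1, search-2: 30 each.
    queue-2: 60+30 = 90 ≤ 120
    search-1: 123+30 = 153 ≤ 160
    search-2: 173+30 = 203 > 140
Round 2 — search-2 crashes.
  search-2 sheds 203 req/s: no online neighbours, lost.
No further crashes.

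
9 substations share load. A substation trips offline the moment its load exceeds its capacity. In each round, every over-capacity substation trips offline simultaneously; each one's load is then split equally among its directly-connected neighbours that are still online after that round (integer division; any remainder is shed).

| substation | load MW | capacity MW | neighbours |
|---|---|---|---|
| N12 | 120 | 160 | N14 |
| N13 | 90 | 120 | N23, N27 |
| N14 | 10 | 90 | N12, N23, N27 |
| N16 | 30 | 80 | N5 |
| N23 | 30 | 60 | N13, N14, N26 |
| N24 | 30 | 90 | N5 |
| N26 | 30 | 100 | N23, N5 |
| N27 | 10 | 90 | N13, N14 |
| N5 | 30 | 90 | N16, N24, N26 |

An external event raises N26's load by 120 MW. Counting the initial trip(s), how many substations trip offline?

Round 1 — N26 at 150 > 100. N26 trips offline.
  N26 sheds 150 MW to N23, N5: 75 each.
    N23: 30+75 = 105 > 60
    N5: 30+75 = 105 > 90
Round 2 — N23, N5 trip offline.
  N23 sheds 105 MW to N13, N14: 52 each (1 lost).
    N13: 90+52 = 142 > 120
    N14: 10+52 = 62 ≤ 90
  N5 sheds 105 MW to N16, N24: 52 each (1 lost).
    N16: 30+52 = 82 > 80
    N24: 30+52 = 82 ≤ 90
Round 3 — N13, N16 trip offline.
  N13 sheds 142 MW to N27: 142 each.
    N27: 10+142 = 152 > 90
  N16 sheds 82 MW: no online neighbours, lost.
Round 4 — N27 trips offline.
  N27 sheds 152 MW to N14: 152 each.
    N14: 62+152 = 214 > 90
Round 5 — N14 trips offline.
  N14 sheds 214 MW to N12: 214 each.
    N12: 120+214 = 334 > 160
Round 6 — N12 trips offline.
  N12 sheds 334 MW: no online neighbours, lost.
No further trips.

8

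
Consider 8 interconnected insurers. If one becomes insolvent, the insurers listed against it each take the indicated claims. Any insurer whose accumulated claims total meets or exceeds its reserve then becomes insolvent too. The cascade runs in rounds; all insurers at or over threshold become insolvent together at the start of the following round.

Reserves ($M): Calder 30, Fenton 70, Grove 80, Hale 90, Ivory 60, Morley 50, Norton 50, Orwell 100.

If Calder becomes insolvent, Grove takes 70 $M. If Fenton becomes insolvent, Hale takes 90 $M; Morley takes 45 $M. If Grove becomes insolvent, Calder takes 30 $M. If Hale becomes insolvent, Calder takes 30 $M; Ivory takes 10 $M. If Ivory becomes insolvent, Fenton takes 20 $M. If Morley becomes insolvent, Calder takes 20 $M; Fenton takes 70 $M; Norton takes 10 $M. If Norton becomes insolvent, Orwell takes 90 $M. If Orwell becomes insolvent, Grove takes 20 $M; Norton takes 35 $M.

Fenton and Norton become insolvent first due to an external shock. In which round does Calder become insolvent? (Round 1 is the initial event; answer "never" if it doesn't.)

Round 1 — Fenton, Norton become insolvent (initial).
  Hale: +90 → 90 ≥ 90
  Morley: +45 → 45 < 50
  Orwell: +90 → 90 < 100
Round 2 — Hale becomes insolvent.
  Calder: +30 → 30 ≥ 30
  Ivory: +10 → 10 < 60
Round 3 — Calder becomes insolvent.
  Grove: +70 → 70 < 80
No further insolvencies.

3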